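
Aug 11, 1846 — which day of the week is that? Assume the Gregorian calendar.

Doomsday rule: the anchor day for the 1800s is Friday. For year 46: 46÷12 = 3 r 10, and 10÷4 = 2, so 3+10+2 = 15.
Friday + 15 ≡ Saturday — that's 1846's doomsday.
In August the doomsday date is Aug 8.
Aug 11 is 3 days after Aug 8; 3 mod 7 = 3, so Saturday + 3 = Tuesday.

Tuesday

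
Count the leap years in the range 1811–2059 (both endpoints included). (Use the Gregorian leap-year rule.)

Multiples of 4 in [1811,2059]: 62.
Of those, multiples of 100: 2 (not leap unless ÷400).
Multiples of 400: 1.
Leap years = 62 − 2 + 1 = 61.

61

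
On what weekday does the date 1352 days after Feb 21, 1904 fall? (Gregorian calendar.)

Monday

First find the weekday of Feb 21, 1904. Doomsday rule: the anchor day for the 1900s is Wednesday. For year 04: 4÷12 = 0 r 4, and 4÷4 = 1, so 0+4+1 = 5.
Wednesday + 5 ≡ Monday — that's 1904's doomsday.
In February the doomsday date is Feb 29 (1904 is a leap year (divisible by 4)).
Feb 21 is 8 days before Feb 29; 8 mod 7 = 1, so Monday − 1 = Sunday.
1352 mod 7 = 1, so 1352 days after a Sunday is Sunday + 1 = Monday.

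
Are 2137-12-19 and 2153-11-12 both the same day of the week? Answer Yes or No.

From Dec 19, 2137 to Nov 12, 2153 is 5807 days.
5807 mod 7 = 4, so they are different weekdays.
(Dec 19, 2137 is a Thursday; Nov 12, 2153 is a Monday.)

No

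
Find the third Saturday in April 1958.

April 19, 1958

April 1, 1958 is a Tuesday.
The first Saturday is therefore April 5 (4 days later).
The third Saturday is 5 + 2×7 = April 19.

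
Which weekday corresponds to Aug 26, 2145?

Thursday

Doomsday rule: the anchor day for the 2100s is Sunday. For year 45: 45÷12 = 3 r 9, and 9÷4 = 2, so 3+9+2 = 14.
Sunday + 14 ≡ Sunday — that's 2145's doomsday.
In August the doomsday date is Aug 8.
Aug 26 is 18 days after Aug 8; 18 mod 7 = 4, so Sunday + 4 = Thursday.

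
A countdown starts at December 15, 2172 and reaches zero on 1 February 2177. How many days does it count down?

1509

Dec 15, 2172 → Dec 15, 2173: 365 days.
Dec 15, 2173 → Dec 15, 2174: 365 days.
Dec 15, 2174 → Dec 15, 2175: 365 days.
Dec 15, 2175 → Dec 15, 2176: 366 days (Feb 29, 2176 is in that span).
Dec 15, 2176 → Jan 15, 2177: 31 days (December has 31).
Jan 15, 2177 → Feb 1, 2177: 17 days.
Total: 1509 days.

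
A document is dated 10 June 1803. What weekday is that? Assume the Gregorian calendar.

Doomsday rule: the anchor day for the 1800s is Friday. For year 03: 3÷12 = 0 r 3, and 3÷4 = 0, so 0+3+0 = 3.
Friday + 3 ≡ Monday — that's 1803's doomsday.
In June the doomsday date is Jun 6.
Jun 10 is 4 days after Jun 6; 4 mod 7 = 4, so Monday + 4 = Friday.

Friday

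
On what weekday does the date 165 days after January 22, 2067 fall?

First find the weekday of Jan 22, 2067. Doomsday rule: the anchor day for the 2000s is Tuesday. For year 67: 67÷12 = 5 r 7, and 7÷4 = 1, so 5+7+1 = 13.
Tuesday + 13 ≡ Monday — that's 2067's doomsday.
In January the doomsday date is Jan 3 (2067 is not a leap year).
Jan 22 is 19 days after Jan 3; 19 mod 7 = 5, so Monday + 5 = Saturday.
165 mod 7 = 4, so 165 days after a Saturday is Saturday + 4 = Wednesday.

Wednesday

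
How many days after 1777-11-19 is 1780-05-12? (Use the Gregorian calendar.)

905

Nov 19, 1777 → Nov 19, 1778: 365 days.
Nov 19, 1778 → Nov 19, 1779: 365 days.
Nov 19, 1779 → Dec 19, 1779: 30 days (November has 30).
Dec 19, 1779 → Jan 19, 1780: 31 days (December has 31).
Jan 19, 1780 → Feb 19, 1780: 31 days (January has 31).
Feb 19, 1780 → Mar 19, 1780: 29 days (February has 29).
Mar 19, 1780 → Apr 19, 1780: 31 days (March has 31).
Apr 19, 1780 → May 12, 1780: 23 days.
Total: 905 days.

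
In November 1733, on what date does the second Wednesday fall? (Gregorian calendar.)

November 1, 1733 is a Sunday.
The first Wednesday is therefore November 4 (3 days later).
The second Wednesday is 4 + 1×7 = November 11.

November 11, 1733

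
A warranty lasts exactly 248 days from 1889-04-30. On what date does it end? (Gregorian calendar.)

Apr has 30 days: +1 → May 1, 1889 (247 left).
May has 31 days: +31 → Jun 1, 1889 (216 left).
Jun has 30 days: +30 → Jul 1, 1889 (186 left).
Jul has 31 days: +31 → Aug 1, 1889 (155 left).
Aug has 31 days: +31 → Sep 1, 1889 (124 left).
Sep has 30 days: +30 → Oct 1, 1889 (94 left).
Oct has 31 days: +31 → Nov 1, 1889 (63 left).
Nov has 30 days: +30 → Dec 1, 1889 (33 left).
Dec has 31 days: +31 → Jan 1, 1890 (2 left).
+2 → Jan 3, 1890.

January 3, 1890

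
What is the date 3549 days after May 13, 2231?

January 29, 2241

+366 (one year; includes Feb 29, 2232) → May 13, 2232 (3183 left).
+365 (one year) → May 13, 2233 (2818 left).
+365 (one year) → May 13, 2234 (2453 left).
+365 (one year) → May 13, 2235 (2088 left).
+366 (one year; includes Feb 29, 2236) → May 13, 2236 (1722 left).
+365 (one year) → May 13, 2237 (1357 left).
+365 (one year) → May 13, 2238 (992 left).
+365 (one year) → May 13, 2239 (627 left).
+366 (one year; includes Feb 29, 2240) → May 13, 2240 (261 left).
May has 31 days: +19 → Jun 1, 2240 (242 left).
Jun has 30 days: +30 → Jul 1, 2240 (212 left).
Jul has 31 days: +31 → Aug 1, 2240 (181 left).
Aug has 31 days: +31 → Sep 1, 2240 (150 left).
Sep has 30 days: +30 → Oct 1, 2240 (120 left).
Oct has 31 days: +31 → Nov 1, 2240 (89 left).
Nov has 30 days: +30 → Dec 1, 2240 (59 left).
Dec has 31 days: +31 → Jan 1, 2241 (28 left).
+28 → Jan 29, 2241.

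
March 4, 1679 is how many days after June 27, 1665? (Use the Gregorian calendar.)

4998

Jun 27, 1665 → Jun 27, 1666: 365 days.
Jun 27, 1666 → Jun 27, 1667: 365 days.
Jun 27, 1667 → Jun 27, 1668: 366 days (Feb 29, 1668 is in that span).
Jun 27, 1668 → Jun 27, 1669: 365 days.
Jun 27, 1669 → Jun 27, 1670: 365 days.
Jun 27, 1670 → Jun 27, 1671: 365 days.
Jun 27, 1671 → Jun 27, 1672: 366 days (Feb 29, 1672 is in that span).
Jun 27, 1672 → Jun 27, 1673: 365 days.
Jun 27, 1673 → Jun 27, 1674: 365 days.
Jun 27, 1674 → Jun 27, 1675: 365 days.
Jun 27, 1675 → Jun 27, 1676: 366 days (Feb 29, 1676 is in that span).
Jun 27, 1676 → Jun 27, 1677: 365 days.
Jun 27, 1677 → Jun 27, 1678: 365 days.
Jun 27, 1678 → Jul 27, 1678: 30 days (June has 30).
Jul 27, 1678 → Aug 27, 1678: 31 days (July has 31).
Aug 27, 1678 → Sep 27, 1678: 31 days (August has 31).
Sep 27, 1678 → Oct 27, 1678: 30 days (September has 30).
Oct 27, 1678 → Nov 27, 1678: 31 days (October has 31).
Nov 27, 1678 → Dec 27, 1678: 30 days (November has 30).
Dec 27, 1678 → Jan 27, 1679: 31 days (December has 31).
Jan 27, 1679 → Feb 27, 1679: 31 days (January has 31).
Feb 27, 1679 → Mar 4, 1679: 5 days.
Total: 4998 days.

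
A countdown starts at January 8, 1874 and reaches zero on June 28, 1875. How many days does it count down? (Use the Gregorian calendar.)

Jan 8, 1874 → Jan 8, 1875: 365 days.
Jan 8, 1875 → Feb 8, 1875: 31 days (January has 31).
Feb 8, 1875 → Mar 8, 1875: 28 days (February has 28).
Mar 8, 1875 → Apr 8, 1875: 31 days (March has 31).
Apr 8, 1875 → May 8, 1875: 30 days (April has 30).
May 8, 1875 → Jun 8, 1875: 31 days (May has 31).
Jun 8, 1875 → Jun 28, 1875: 20 days.
Total: 536 days.

536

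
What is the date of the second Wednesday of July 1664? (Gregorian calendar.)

July 1, 1664 is a Tuesday.
The first Wednesday is therefore July 2 (1 days later).
The second Wednesday is 2 + 1×7 = July 9.

July 9, 1664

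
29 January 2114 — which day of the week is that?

Doomsday rule: the anchor day for the 2100s is Sunday. For year 14: 14÷12 = 1 r 2, and 2÷4 = 0, so 1+2+0 = 3.
Sunday + 3 ≡ Wednesday — that's 2114's doomsday.
In January the doomsday date is Jan 3 (2114 is not a leap year).
Jan 29 is 26 days after Jan 3; 26 mod 7 = 5, so Wednesday + 5 = Monday.

Monday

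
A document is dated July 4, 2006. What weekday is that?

January 1, 2006 is a Sunday.
Jan 1, 2006 → Feb 1, 2006: 31 days (January has 31).
Feb 1, 2006 → Mar 1, 2006: 28 days (February has 28).
Mar 1, 2006 → Apr 1, 2006: 31 days (March has 31).
Apr 1, 2006 → May 1, 2006: 30 days (April has 30).
May 1, 2006 → Jun 1, 2006: 31 days (May has 31).
Jun 1, 2006 → Jul 1, 2006: 30 days (June has 30).
Jul 1, 2006 → Jul 4, 2006: 3 days.
Total: 184 days.
184 mod 7 = 2, so Sunday + 2 = Tuesday.

Tuesday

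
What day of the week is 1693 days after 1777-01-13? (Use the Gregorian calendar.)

Sunday

Jan 13, 1777 is a Monday.
1693 mod 7 = 6, so 1693 days after a Monday is Monday + 6 = Sunday.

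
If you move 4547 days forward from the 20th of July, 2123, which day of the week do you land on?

Saturday

First find the weekday of Jul 20, 2123. Doomsday rule: the anchor day for the 2100s is Sunday. For year 23: 23÷12 = 1 r 11, and 11÷4 = 2, so 1+11+2 = 14.
Sunday + 14 ≡ Sunday — that's 2123's doomsday.
In July the doomsday date is Jul 11.
Jul 20 is 9 days after Jul 11; 9 mod 7 = 2, so Sunday + 2 = Tuesday.
4547 mod 7 = 4, so 4547 days after a Tuesday is Tuesday + 4 = Saturday.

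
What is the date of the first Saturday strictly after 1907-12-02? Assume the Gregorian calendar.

December 7, 1907

Dec 2, 1907 is a Monday.
From Monday to the next Saturday is 5 days.
Dec 2, 1907 + 5 = Dec 7, 1907.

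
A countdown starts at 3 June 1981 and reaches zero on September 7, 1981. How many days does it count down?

Jun 3, 1981 → Jul 3, 1981: 30 days (June has 30).
Jul 3, 1981 → Aug 3, 1981: 31 days (July has 31).
Aug 3, 1981 → Sep 3, 1981: 31 days (August has 31).
Sep 3, 1981 → Sep 7, 1981: 4 days.
Total: 96 days.

96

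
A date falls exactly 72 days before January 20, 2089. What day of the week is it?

Jan 20, 2089 is a Thursday.
72 mod 7 = 2, so 72 days before a Thursday is Thursday − 2 = Tuesday.

Tuesday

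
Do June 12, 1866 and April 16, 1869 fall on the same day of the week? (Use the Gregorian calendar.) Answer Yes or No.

From Jun 12, 1866 to Apr 16, 1869 is 1039 days.
1039 mod 7 = 3, so they are different weekdays.
(Jun 12, 1866 is a Tuesday; Apr 16, 1869 is a Friday.)

No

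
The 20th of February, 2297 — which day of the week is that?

Doomsday rule: the anchor day for the 2200s is Friday. For year 97: 97÷12 = 8 r 1, and 1÷4 = 0, so 8+1+0 = 9.
Friday + 9 ≡ Sunday — that's 2297's doomsday.
In February the doomsday date is Feb 28 (2297 is not a leap year).
Feb 20 is 8 days before Feb 28; 8 mod 7 = 1, so Sunday − 1 = Saturday.

Saturday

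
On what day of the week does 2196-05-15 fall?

Sunday

Doomsday rule: the anchor day for the 2100s is Sunday. For year 96: 96÷12 = 8 r 0, and 0÷4 = 0, so 8+0+0 = 8.
Sunday + 8 ≡ Monday — that's 2196's doomsday.
In May the doomsday date is May 9.
May 15 is 6 days after May 9; 6 mod 7 = 6, so Monday + 6 = Sunday.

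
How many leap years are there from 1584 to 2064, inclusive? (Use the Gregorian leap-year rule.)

Multiples of 4 in [1584,2064]: 121.
Of those, multiples of 100: 5 (not leap unless ÷400).
Multiples of 400: 2.
Leap years = 121 − 5 + 2 = 118.

118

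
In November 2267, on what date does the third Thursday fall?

November 1, 2267 is a Friday.
The first Thursday is therefore November 7 (6 days later).
The third Thursday is 7 + 2×7 = November 21.

November 21, 2267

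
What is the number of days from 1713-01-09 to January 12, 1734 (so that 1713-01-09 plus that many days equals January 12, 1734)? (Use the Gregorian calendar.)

7673

Jan 9, 1713 → Jan 9, 1714: 365 days.
Jan 9, 1714 → Jan 9, 1715: 365 days.
Jan 9, 1715 → Jan 9, 1716: 365 days.
Jan 9, 1716 → Jan 9, 1717: 366 days (Feb 29, 1716 is in that span).
Jan 9, 1717 → Jan 9, 1718: 365 days.
Jan 9, 1718 → Jan 9, 1719: 365 days.
Jan 9, 1719 → Jan 9, 1720: 365 days.
Jan 9, 1720 → Jan 9, 1721: 366 days (Feb 29, 1720 is in that span).
Jan 9, 1721 → Jan 9, 1722: 365 days.
Jan 9, 1722 → Jan 9, 1723: 365 days.
Jan 9, 1723 → Jan 9, 1724: 365 days.
Jan 9, 1724 → Jan 9, 1725: 366 days (Feb 29, 1724 is in that span).
Jan 9, 1725 → Jan 9, 1726: 365 days.
Jan 9, 1726 → Jan 9, 1727: 365 days.
Jan 9, 1727 → Jan 9, 1728: 365 days.
Jan 9, 1728 → Jan 9, 1729: 366 days (Feb 29, 1728 is in that span).
Jan 9, 1729 → Jan 9, 1730: 365 days.
Jan 9, 1730 → Jan 9, 1731: 365 days.
Jan 9, 1731 → Jan 9, 1732: 365 days.
Jan 9, 1732 → Jan 9, 1733: 366 days (Feb 29, 1732 is in that span).
Jan 9, 1733 → Feb 9, 1733: 31 days (January has 31).
Feb 9, 1733 → Mar 9, 1733: 28 days (February has 28).
Mar 9, 1733 → Apr 9, 1733: 31 days (March has 31).
Apr 9, 1733 → May 9, 1733: 30 days (April has 30).
May 9, 1733 → Jun 9, 1733: 31 days (May has 31).
Jun 9, 1733 → Jul 9, 1733: 30 days (June has 30).
Jul 9, 1733 → Aug 9, 1733: 31 days (July has 31).
Aug 9, 1733 → Sep 9, 1733: 31 days (August has 31).
Sep 9, 1733 → Oct 9, 1733: 30 days (September has 30).
Oct 9, 1733 → Nov 9, 1733: 31 days (October has 31).
Nov 9, 1733 → Dec 9, 1733: 30 days (November has 30).
Dec 9, 1733 → Jan 9, 1734: 31 days (December has 31).
Jan 9, 1734 → Jan 12, 1734: 3 days.
Total: 7673 days.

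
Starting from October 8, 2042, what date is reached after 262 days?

Oct has 31 days: +24 → Nov 1, 2042 (238 left).
Nov has 30 days: +30 → Dec 1, 2042 (208 left).
Dec has 31 days: +31 → Jan 1, 2043 (177 left).
Jan has 31 days: +31 → Feb 1, 2043 (146 left).
Feb has 28 days: +28 → Mar 1, 2043 (118 left).
Mar has 31 days: +31 → Apr 1, 2043 (87 left).
Apr has 30 days: +30 → May 1, 2043 (57 left).
May has 31 days: +31 → Jun 1, 2043 (26 left).
+26 → Jun 27, 2043.

June 27, 2043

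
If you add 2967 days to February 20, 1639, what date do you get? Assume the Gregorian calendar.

April 6, 1647

+365 (one year) → Feb 20, 1640 (2602 left).
+366 (one year; includes Feb 29, 1640) → Feb 20, 1641 (2236 left).
+365 (one year) → Feb 20, 1642 (1871 left).
+365 (one year) → Feb 20, 1643 (1506 left).
+365 (one year) → Feb 20, 1644 (1141 left).
+366 (one year; includes Feb 29, 1644) → Feb 20, 1645 (775 left).
+365 (one year) → Feb 20, 1646 (410 left).
+365 (one year) → Feb 20, 1647 (45 left).
Feb has 28 days: +9 → Mar 1, 1647 (36 left).
Mar has 31 days: +31 → Apr 1, 1647 (5 left).
+5 → Apr 6, 1647.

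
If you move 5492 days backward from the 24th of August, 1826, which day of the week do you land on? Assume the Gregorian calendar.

Sunday

Aug 24, 1826 is a Thursday.
5492 mod 7 = 4, so 5492 days before a Thursday is Thursday − 4 = Sunday.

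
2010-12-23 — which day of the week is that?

Thursday

Doomsday rule: the anchor day for the 2000s is Tuesday. For year 10: 10÷12 = 0 r 10, and 10÷4 = 2, so 0+10+2 = 12.
Tuesday + 12 ≡ Sunday — that's 2010's doomsday.
In December the doomsday date is Dec 12.
Dec 23 is 11 days after Dec 12; 11 mod 7 = 4, so Sunday + 4 = Thursday.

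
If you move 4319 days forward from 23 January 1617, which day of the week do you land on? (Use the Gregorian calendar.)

First find the weekday of Jan 23, 1617. Doomsday rule: the anchor day for the 1600s is Tuesday. For year 17: 17÷12 = 1 r 5, and 5÷4 = 1, so 1+5+1 = 7.
Tuesday + 7 ≡ Tuesday — that's 1617's doomsday.
In January the doomsday date is Jan 3 (1617 is not a leap year).
Jan 23 is 20 days after Jan 3; 20 mod 7 = 6, so Tuesday + 6 = Monday.
4319 mod 7 = 0, so 4319 days after a Monday is Monday + 0 = Monday.

Monday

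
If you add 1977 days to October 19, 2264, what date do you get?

March 19, 2270

+365 (one year) → Oct 19, 2265 (1612 left).
+365 (one year) → Oct 19, 2266 (1247 left).
+365 (one year) → Oct 19, 2267 (882 left).
+366 (one year; includes Feb 29, 2268) → Oct 19, 2268 (516 left).
+365 (one year) → Oct 19, 2269 (151 left).
Oct has 31 days: +13 → Nov 1, 2269 (138 left).
Nov has 30 days: +30 → Dec 1, 2269 (108 left).
Dec has 31 days: +31 → Jan 1, 2270 (77 left).
Jan has 31 days: +31 → Feb 1, 2270 (46 left).
Feb has 28 days: +28 → Mar 1, 2270 (18 left).
+18 → Mar 19, 2270.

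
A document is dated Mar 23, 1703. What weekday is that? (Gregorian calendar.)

Doomsday rule: the anchor day for the 1700s is Sunday. For year 03: 3÷12 = 0 r 3, and 3÷4 = 0, so 0+3+0 = 3.
Sunday + 3 ≡ Wednesday — that's 1703's doomsday.
In March the doomsday date is Mar 14.
Mar 23 is 9 days after Mar 14; 9 mod 7 = 2, so Wednesday + 2 = Friday.

Friday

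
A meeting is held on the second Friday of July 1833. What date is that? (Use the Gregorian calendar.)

July 1, 1833 is a Monday.
The first Friday is therefore July 5 (4 days later).
The second Friday is 5 + 1×7 = July 12.

July 12, 1833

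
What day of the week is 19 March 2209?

Sunday

Doomsday rule: the anchor day for the 2200s is Friday. For year 09: 9÷12 = 0 r 9, and 9÷4 = 2, so 0+9+2 = 11.
Friday + 11 ≡ Tuesday — that's 2209's doomsday.
In March the doomsday date is Mar 14.
Mar 19 is 5 days after Mar 14; 5 mod 7 = 5, so Tuesday + 5 = Sunday.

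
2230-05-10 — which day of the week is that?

Doomsday rule: the anchor day for the 2200s is Friday. For year 30: 30÷12 = 2 r 6, and 6÷4 = 1, so 2+6+1 = 9.
Friday + 9 ≡ Sunday — that's 2230's doomsday.
In May the doomsday date is May 9.
May 10 is 1 day after May 9; 1 mod 7 = 1, so Sunday + 1 = Monday.

Monday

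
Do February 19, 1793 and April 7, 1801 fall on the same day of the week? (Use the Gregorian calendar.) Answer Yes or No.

Yes

From Feb 19, 1793 to Apr 7, 1801 is 2968 days.
2968 mod 7 = 0, so they are the same weekday.
(Feb 19, 1793 is a Tuesday; Apr 7, 1801 is a Tuesday.)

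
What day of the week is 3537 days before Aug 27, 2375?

Aug 27, 2375 is a Wednesday.
3537 mod 7 = 2, so 3537 days before a Wednesday is Wednesday − 2 = Monday.

Monday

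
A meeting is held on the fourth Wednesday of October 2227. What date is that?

October 24, 2227

October 1, 2227 is a Monday.
The first Wednesday is therefore October 3 (2 days later).
The fourth Wednesday is 3 + 3×7 = October 24.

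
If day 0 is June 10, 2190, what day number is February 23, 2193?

Jun 10, 2190 → Jun 10, 2191: 365 days.
Jun 10, 2191 → Jun 10, 2192: 366 days (Feb 29, 2192 is in that span).
Jun 10, 2192 → Jul 10, 2192: 30 days (June has 30).
Jul 10, 2192 → Aug 10, 2192: 31 days (July has 31).
Aug 10, 2192 → Sep 10, 2192: 31 days (August has 31).
Sep 10, 2192 → Oct 10, 2192: 30 days (September has 30).
Oct 10, 2192 → Nov 10, 2192: 31 days (October has 31).
Nov 10, 2192 → Dec 10, 2192: 30 days (November has 30).
Dec 10, 2192 → Jan 10, 2193: 31 days (December has 31).
Jan 10, 2193 → Feb 10, 2193: 31 days (January has 31).
Feb 10, 2193 → Feb 23, 2193: 13 days.
Total: 989 days.

989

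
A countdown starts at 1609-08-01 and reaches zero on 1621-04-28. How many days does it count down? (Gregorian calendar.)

Aug 1, 1609 → Aug 1, 1610: 365 days.
Aug 1, 1610 → Aug 1, 1611: 365 days.
Aug 1, 1611 → Aug 1, 1612: 366 days (Feb 29, 1612 is in that span).
Aug 1, 1612 → Aug 1, 1613: 365 days.
Aug 1, 1613 → Aug 1, 1614: 365 days.
Aug 1, 1614 → Aug 1, 1615: 365 days.
Aug 1, 1615 → Aug 1, 1616: 366 days (Feb 29, 1616 is in that span).
Aug 1, 1616 → Aug 1, 1617: 365 days.
Aug 1, 1617 → Aug 1, 1618: 365 days.
Aug 1, 1618 → Aug 1, 1619: 365 days.
Aug 1, 1619 → Aug 1, 1620: 366 days (Feb 29, 1620 is in that span).
Aug 1, 1620 → Sep 1, 1620: 31 days (August has 31).
Sep 1, 1620 → Oct 1, 1620: 30 days (September has 30).
Oct 1, 1620 → Nov 1, 1620: 31 days (October has 31).
Nov 1, 1620 → Dec 1, 1620: 30 days (November has 30).
Dec 1, 1620 → Jan 1, 1621: 31 days (December has 31).
Jan 1, 1621 → Feb 1, 1621: 31 days (January has 31).
Feb 1, 1621 → Mar 1, 1621: 28 days (February has 28).
Mar 1, 1621 → Apr 1, 1621: 31 days (March has 31).
Apr 1, 1621 → Apr 28, 1621: 27 days.
Total: 4288 days.

4288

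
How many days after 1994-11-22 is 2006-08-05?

Nov 22, 1994 → Nov 22, 1995: 365 days.
Nov 22, 1995 → Nov 22, 1996: 366 days (Feb 29, 1996 is in that span).
Nov 22, 1996 → Nov 22, 1997: 365 days.
Nov 22, 1997 → Nov 22, 1998: 365 days.
Nov 22, 1998 → Nov 22, 1999: 365 days.
Nov 22, 1999 → Nov 22, 2000: 366 days (Feb 29, 2000 is in that span).
Nov 22, 2000 → Nov 22, 2001: 365 days.
Nov 22, 2001 → Nov 22, 2002: 365 days.
Nov 22, 2002 → Nov 22, 2003: 365 days.
Nov 22, 2003 → Nov 22, 2004: 366 days (Feb 29, 2004 is in that span).
Nov 22, 2004 → Nov 22, 2005: 365 days.
Nov 22, 2005 → Dec 22, 2005: 30 days (November has 30).
Dec 22, 2005 → Jan 22, 2006: 31 days (December has 31).
Jan 22, 2006 → Feb 22, 2006: 31 days (January has 31).
Feb 22, 2006 → Mar 22, 2006: 28 days (February has 28).
Mar 22, 2006 → Apr 22, 2006: 31 days (March has 31).
Apr 22, 2006 → May 22, 2006: 30 days (April has 30).
May 22, 2006 → Jun 22, 2006: 31 days (May has 31).
Jun 22, 2006 → Jul 22, 2006: 30 days (June has 30).
Jul 22, 2006 → Aug 5, 2006: 14 days.
Total: 4274 days.

4274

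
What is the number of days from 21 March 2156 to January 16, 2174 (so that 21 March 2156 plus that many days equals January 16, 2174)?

Mar 21, 2156 → Mar 21, 2157: 365 days.
Mar 21, 2157 → Mar 21, 2158: 365 days.
Mar 21, 2158 → Mar 21, 2159: 365 days.
Mar 21, 2159 → Mar 21, 2160: 366 days (Feb 29, 2160 is in that span).
Mar 21, 2160 → Mar 21, 2161: 365 days.
Mar 21, 2161 → Mar 21, 2162: 365 days.
Mar 21, 2162 → Mar 21, 2163: 365 days.
Mar 21, 2163 → Mar 21, 2164: 366 days (Feb 29, 2164 is in that span).
Mar 21, 2164 → Mar 21, 2165: 365 days.
Mar 21, 2165 → Mar 21, 2166: 365 days.
Mar 21, 2166 → Mar 21, 2167: 365 days.
Mar 21, 2167 → Mar 21, 2168: 366 days (Feb 29, 2168 is in that span).
Mar 21, 2168 → Mar 21, 2169: 365 days.
Mar 21, 2169 → Mar 21, 2170: 365 days.
Mar 21, 2170 → Mar 21, 2171: 365 days.
Mar 21, 2171 → Mar 21, 2172: 366 days (Feb 29, 2172 is in that span).
Mar 21, 2172 → Mar 21, 2173: 365 days.
Mar 21, 2173 → Apr 21, 2173: 31 days (March has 31).
Apr 21, 2173 → May 21, 2173: 30 days (April has 30).
May 21, 2173 → Jun 21, 2173: 31 days (May has 31).
Jun 21, 2173 → Jul 21, 2173: 30 days (June has 30).
Jul 21, 2173 → Aug 21, 2173: 31 days (July has 31).
Aug 21, 2173 → Sep 21, 2173: 31 days (August has 31).
Sep 21, 2173 → Oct 21, 2173: 30 days (September has 30).
Oct 21, 2173 → Nov 21, 2173: 31 days (October has 31).
Nov 21, 2173 → Dec 21, 2173: 30 days (November has 30).
Dec 21, 2173 → Jan 16, 2174: 26 days.
Total: 6510 days.

6510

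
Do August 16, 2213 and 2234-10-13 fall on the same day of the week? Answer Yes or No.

Yes

From Aug 16, 2213 to Oct 13, 2234 is 7728 days.
7728 mod 7 = 0, so they are the same weekday.
(Aug 16, 2213 is a Monday; Oct 13, 2234 is a Monday.)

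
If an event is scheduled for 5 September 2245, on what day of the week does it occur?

Doomsday rule: the anchor day for the 2200s is Friday. For year 45: 45÷12 = 3 r 9, and 9÷4 = 2, so 3+9+2 = 14.
Friday + 14 ≡ Friday — that's 2245's doomsday.
In September the doomsday date is Sep 5.
Sep 5 is the doomsday itself: Friday.

Friday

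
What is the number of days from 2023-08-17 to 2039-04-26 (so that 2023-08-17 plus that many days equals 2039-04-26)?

Aug 17, 2023 → Aug 17, 2024: 366 days (Feb 29, 2024 is in that span).
Aug 17, 2024 → Aug 17, 2025: 365 days.
Aug 17, 2025 → Aug 17, 2026: 365 days.
Aug 17, 2026 → Aug 17, 2027: 365 days.
Aug 17, 2027 → Aug 17, 2028: 366 days (Feb 29, 2028 is in that span).
Aug 17, 2028 → Aug 17, 2029: 365 days.
Aug 17, 2029 → Aug 17, 2030: 365 days.
Aug 17, 2030 → Aug 17, 2031: 365 days.
Aug 17, 2031 → Aug 17, 2032: 366 days (Feb 29, 2032 is in that span).
Aug 17, 2032 → Aug 17, 2033: 365 days.
Aug 17, 2033 → Aug 17, 2034: 365 days.
Aug 17, 2034 → Aug 17, 2035: 365 days.
Aug 17, 2035 → Aug 17, 2036: 366 days (Feb 29, 2036 is in that span).
Aug 17, 2036 → Aug 17, 2037: 365 days.
Aug 17, 2037 → Aug 17, 2038: 365 days.
Aug 17, 2038 → Sep 17, 2038: 31 days (August has 31).
Sep 17, 2038 → Oct 17, 2038: 30 days (September has 30).
Oct 17, 2038 → Nov 17, 2038: 31 days (October has 31).
Nov 17, 2038 → Dec 17, 2038: 30 days (November has 30).
Dec 17, 2038 → Jan 17, 2039: 31 days (December has 31).
Jan 17, 2039 → Feb 17, 2039: 31 days (January has 31).
Feb 17, 2039 → Mar 17, 2039: 28 days (February has 28).
Mar 17, 2039 → Apr 17, 2039: 31 days (March has 31).
Apr 17, 2039 → Apr 26, 2039: 9 days.
Total: 5731 days.

5731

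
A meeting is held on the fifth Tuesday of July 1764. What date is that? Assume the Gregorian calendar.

July 1, 1764 is a Sunday.
The first Tuesday is therefore July 3 (2 days later).
The fifth Tuesday is 3 + 4×7 = July 31.

July 31, 1764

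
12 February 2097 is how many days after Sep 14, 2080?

Sep 14, 2080 → Sep 14, 2081: 365 days.
Sep 14, 2081 → Sep 14, 2082: 365 days.
Sep 14, 2082 → Sep 14, 2083: 365 days.
Sep 14, 2083 → Sep 14, 2084: 366 days (Feb 29, 2084 is in that span).
Sep 14, 2084 → Sep 14, 2085: 365 days.
Sep 14, 2085 → Sep 14, 2086: 365 days.
Sep 14, 2086 → Sep 14, 2087: 365 days.
Sep 14, 2087 → Sep 14, 2088: 366 days (Feb 29, 2088 is in that span).
Sep 14, 2088 → Sep 14, 2089: 365 days.
Sep 14, 2089 → Sep 14, 2090: 365 days.
Sep 14, 2090 → Sep 14, 2091: 365 days.
Sep 14, 2091 → Sep 14, 2092: 366 days (Feb 29, 2092 is in that span).
Sep 14, 2092 → Sep 14, 2093: 365 days.
Sep 14, 2093 → Sep 14, 2094: 365 days.
Sep 14, 2094 → Sep 14, 2095: 365 days.
Sep 14, 2095 → Sep 14, 2096: 366 days (Feb 29, 2096 is in that span).
Sep 14, 2096 → Oct 14, 2096: 30 days (September has 30).
Oct 14, 2096 → Nov 14, 2096: 31 days (October has 31).
Nov 14, 2096 → Dec 14, 2096: 30 days (November has 30).
Dec 14, 2096 → Jan 14, 2097: 31 days (December has 31).
Jan 14, 2097 → Feb 12, 2097: 29 days.
Total: 5995 days.

5995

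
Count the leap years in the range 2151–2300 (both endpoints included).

Multiples of 4 in [2151,2300]: 38.
Of those, multiples of 100: 2 (not leap unless ÷400).
Multiples of 400: 0.
Leap years = 38 − 2 + 0 = 36.

36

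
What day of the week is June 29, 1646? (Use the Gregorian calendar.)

Doomsday rule: the anchor day for the 1600s is Tuesday. For year 46: 46÷12 = 3 r 10, and 10÷4 = 2, so 3+10+2 = 15.
Tuesday + 15 ≡ Wednesday — that's 1646's doomsday.
In June the doomsday date is Jun 6.
Jun 29 is 23 days after Jun 6; 23 mod 7 = 2, so Wednesday + 2 = Friday.

Friday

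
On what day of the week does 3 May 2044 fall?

Doomsday rule: the anchor day for the 2000s is Tuesday. For year 44: 44÷12 = 3 r 8, and 8÷4 = 2, so 3+8+2 = 13.
Tuesday + 13 ≡ Monday — that's 2044's doomsday.
In May the doomsday date is May 9.
May 3 is 6 days before May 9; 6 mod 7 = 6, so Monday − 6 = Tuesday.

Tuesday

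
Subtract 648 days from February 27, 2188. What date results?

May 20, 2186

−365 (one year) → Feb 27, 2187 (283 left).
−27 → Jan 31, 2187 (end of Jan, 31 days; 256 left).
−31 → Dec 31, 2186 (end of Dec, 31 days; 225 left).
−31 → Nov 30, 2186 (end of Nov, 30 days; 194 left).
−30 → Oct 31, 2186 (end of Oct, 31 days; 164 left).
−31 → Sep 30, 2186 (end of Sep, 30 days; 133 left).
−30 → Aug 31, 2186 (end of Aug, 31 days; 103 left).
−31 → Jul 31, 2186 (end of Jul, 31 days; 72 left).
−31 → Jun 30, 2186 (end of Jun, 30 days; 41 left).
−30 → May 31, 2186 (end of May, 31 days; 11 left).
−11 → May 20, 2186.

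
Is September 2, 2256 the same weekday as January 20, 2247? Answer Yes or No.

From Jan 20, 2247 to Sep 2, 2256 is 3513 days.
3513 mod 7 = 6, so they are different weekdays.
(Jan 20, 2247 is a Wednesday; Sep 2, 2256 is a Tuesday.)

No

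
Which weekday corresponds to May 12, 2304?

Thursday

Doomsday rule: the anchor day for the 2300s is Wednesday. For year 04: 4÷12 = 0 r 4, and 4÷4 = 1, so 0+4+1 = 5.
Wednesday + 5 ≡ Monday — that's 2304's doomsday.
In May the doomsday date is May 9.
May 12 is 3 days after May 9; 3 mod 7 = 3, so Monday + 3 = Thursday.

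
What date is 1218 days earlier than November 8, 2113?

−365 (one year) → Nov 8, 2112 (853 left).
−366 (one year; includes Feb 29, 2112) → Nov 8, 2111 (487 left).
−365 (one year) → Nov 8, 2110 (122 left).
−8 → Oct 31, 2110 (end of Oct, 31 days; 114 left).
−31 → Sep 30, 2110 (end of Sep, 30 days; 83 left).
−30 → Aug 31, 2110 (end of Aug, 31 days; 53 left).
−31 → Jul 31, 2110 (end of Jul, 31 days; 22 left).
−22 → Jul 9, 2110.

July 9, 2110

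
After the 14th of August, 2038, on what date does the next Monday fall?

Aug 14, 2038 is a Saturday.
From Saturday to the next Monday is 2 days.
Aug 14, 2038 + 2 = Aug 16, 2038.

August 16, 2038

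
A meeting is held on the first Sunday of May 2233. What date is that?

May 1, 2233 is a Wednesday.
The first Sunday is therefore May 5 (4 days later).

May 5, 2233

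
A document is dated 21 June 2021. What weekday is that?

Monday

Doomsday rule: the anchor day for the 2000s is Tuesday. For year 21: 21÷12 = 1 r 9, and 9÷4 = 2, so 1+9+2 = 12.
Tuesday + 12 ≡ Sunday — that's 2021's doomsday.
In June the doomsday date is Jun 6.
Jun 21 is 15 days after Jun 6; 15 mod 7 = 1, so Sunday + 1 = Monday.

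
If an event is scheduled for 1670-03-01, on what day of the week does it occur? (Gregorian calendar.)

Saturday

Doomsday rule: the anchor day for the 1600s is Tuesday. For year 70: 70÷12 = 5 r 10, and 10÷4 = 2, so 5+10+2 = 17.
Tuesday + 17 ≡ Friday — that's 1670's doomsday.
In March the doomsday date is Mar 14.
Mar 1 is 13 days before Mar 14; 13 mod 7 = 6, so Friday − 6 = Saturday.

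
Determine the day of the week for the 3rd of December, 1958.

Wednesday

January 1, 1958 is a Wednesday.
Jan 1, 1958 → Feb 1, 1958: 31 days (January has 31).
Feb 1, 1958 → Mar 1, 1958: 28 days (February has 28).
Mar 1, 1958 → Apr 1, 1958: 31 days (March has 31).
Apr 1, 1958 → May 1, 1958: 30 days (April has 30).
May 1, 1958 → Jun 1, 1958: 31 days (May has 31).
Jun 1, 1958 → Jul 1, 1958: 30 days (June has 30).
Jul 1, 1958 → Aug 1, 1958: 31 days (July has 31).
Aug 1, 1958 → Sep 1, 1958: 31 days (August has 31).
Sep 1, 1958 → Oct 1, 1958: 30 days (September has 30).
Oct 1, 1958 → Nov 1, 1958: 31 days (October has 31).
Nov 1, 1958 → Dec 1, 1958: 30 days (November has 30).
Dec 1, 1958 → Dec 3, 1958: 2 days.
Total: 336 days.
336 mod 7 = 0, so Wednesday + 0 = Wednesday.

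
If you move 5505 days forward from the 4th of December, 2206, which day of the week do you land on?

Dec 4, 2206 is a Thursday.
5505 mod 7 = 3, so 5505 days after a Thursday is Thursday + 3 = Sunday.

Sunday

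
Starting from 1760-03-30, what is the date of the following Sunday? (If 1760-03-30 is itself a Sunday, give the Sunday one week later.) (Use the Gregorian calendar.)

Mar 30, 1760 is a Sunday.
From Sunday to the next Sunday is 7 days.
Mar 30, 1760 + 7 = Apr 6, 1760.

April 6, 1760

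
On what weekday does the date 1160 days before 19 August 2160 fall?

First find the weekday of Aug 19, 2160. Doomsday rule: the anchor day for the 2100s is Sunday. For year 60: 60÷12 = 5 r 0, and 0÷4 = 0, so 5+0+0 = 5.
Sunday + 5 ≡ Friday — that's 2160's doomsday.
In August the doomsday date is Aug 8.
Aug 19 is 11 days after Aug 8; 11 mod 7 = 4, so Friday + 4 = Tuesday.
1160 mod 7 = 5, so 1160 days before a Tuesday is Tuesday − 5 = Thursday.

Thursday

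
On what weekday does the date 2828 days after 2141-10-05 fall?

Oct 5, 2141 is a Thursday.
2828 mod 7 = 0, so 2828 days after a Thursday is Thursday + 0 = Thursday.

Thursday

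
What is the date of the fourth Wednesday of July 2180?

July 26, 2180

July 1, 2180 is a Saturday.
The first Wednesday is therefore July 5 (4 days later).
The fourth Wednesday is 5 + 3×7 = July 26.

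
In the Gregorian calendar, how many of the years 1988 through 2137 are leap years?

Multiples of 4 in [1988,2137]: 38.
Of those, multiples of 100: 2 (not leap unless ÷400).
Multiples of 400: 1.
Leap years = 38 − 2 + 1 = 37.

37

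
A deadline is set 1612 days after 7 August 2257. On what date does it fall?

January 5, 2262

+365 (one year) → Aug 7, 2258 (1247 left).
+365 (one year) → Aug 7, 2259 (882 left).
+366 (one year; includes Feb 29, 2260) → Aug 7, 2260 (516 left).
+365 (one year) → Aug 7, 2261 (151 left).
Aug has 31 days: +25 → Sep 1, 2261 (126 left).
Sep has 30 days: +30 → Oct 1, 2261 (96 left).
Oct has 31 days: +31 → Nov 1, 2261 (65 left).
Nov has 30 days: +30 → Dec 1, 2261 (35 left).
Dec has 31 days: +31 → Jan 1, 2262 (4 left).
+4 → Jan 5, 2262.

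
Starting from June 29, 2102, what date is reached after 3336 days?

+365 (one year) → Jun 29, 2103 (2971 left).
+366 (one year; includes Feb 29, 2104) → Jun 29, 2104 (2605 left).
+365 (one year) → Jun 29, 2105 (2240 left).
+365 (one year) → Jun 29, 2106 (1875 left).
+365 (one year) → Jun 29, 2107 (1510 left).
+366 (one year; includes Feb 29, 2108) → Jun 29, 2108 (1144 left).
+365 (one year) → Jun 29, 2109 (779 left).
+365 (one year) → Jun 29, 2110 (414 left).
+365 (one year) → Jun 29, 2111 (49 left).
Jun has 30 days: +2 → Jul 1, 2111 (47 left).
Jul has 31 days: +31 → Aug 1, 2111 (16 left).
+16 → Aug 17, 2111.

August 17, 2111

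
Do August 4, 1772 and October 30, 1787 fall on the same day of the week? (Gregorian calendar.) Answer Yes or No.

From Aug 4, 1772 to Oct 30, 1787 is 5565 days.
5565 mod 7 = 0, so they are the same weekday.
(Aug 4, 1772 is a Tuesday; Oct 30, 1787 is a Tuesday.)

Yes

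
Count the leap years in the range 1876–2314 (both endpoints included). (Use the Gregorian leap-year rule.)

Multiples of 4 in [1876,2314]: 110.
Of those, multiples of 100: 5 (not leap unless ÷400).
Multiples of 400: 1.
Leap years = 110 − 5 + 1 = 106.

106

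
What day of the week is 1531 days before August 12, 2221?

First find the weekday of Aug 12, 2221. Doomsday rule: the anchor day for the 2200s is Friday. For year 21: 21÷12 = 1 r 9, and 9÷4 = 2, so 1+9+2 = 12.
Friday + 12 ≡ Wednesday — that's 2221's doomsday.
In August the doomsday date is Aug 8.
Aug 12 is 4 days after Aug 8; 4 mod 7 = 4, so Wednesday + 4 = Sunday.
1531 mod 7 = 5, so 1531 days before a Sunday is Sunday − 5 = Tuesday.

Tuesday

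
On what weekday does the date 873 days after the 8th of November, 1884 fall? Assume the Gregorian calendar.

Nov 8, 1884 is a Saturday.
873 mod 7 = 5, so 873 days after a Saturday is Saturday + 5 = Thursday.

Thursday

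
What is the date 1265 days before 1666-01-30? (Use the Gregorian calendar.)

August 14, 1662

−365 (one year) → Jan 30, 1665 (900 left).
−366 (one year; includes Feb 29, 1664) → Jan 30, 1664 (534 left).
−365 (one year) → Jan 30, 1663 (169 left).
−30 → Dec 31, 1662 (end of Dec, 31 days; 139 left).
−31 → Nov 30, 1662 (end of Nov, 30 days; 108 left).
−30 → Oct 31, 1662 (end of Oct, 31 days; 78 left).
−31 → Sep 30, 1662 (end of Sep, 30 days; 47 left).
−30 → Aug 31, 1662 (end of Aug, 31 days; 17 left).
−17 → Aug 14, 1662.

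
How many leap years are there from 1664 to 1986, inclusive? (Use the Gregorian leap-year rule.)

78

Multiples of 4 in [1664,1986]: 81.
Of those, multiples of 100: 3 (not leap unless ÷400).
Multiples of 400: 0.
Leap years = 81 − 3 + 0 = 78.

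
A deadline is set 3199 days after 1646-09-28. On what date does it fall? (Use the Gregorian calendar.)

+365 (one year) → Sep 28, 1647 (2834 left).
+366 (one year; includes Feb 29, 1648) → Sep 28, 1648 (2468 left).
+365 (one year) → Sep 28, 1649 (2103 left).
+365 (one year) → Sep 28, 1650 (1738 left).
+365 (one year) → Sep 28, 1651 (1373 left).
+366 (one year; includes Feb 29, 1652) → Sep 28, 1652 (1007 left).
+365 (one year) → Sep 28, 1653 (642 left).
+365 (one year) → Sep 28, 1654 (277 left).
Sep has 30 days: +3 → Oct 1, 1654 (274 left).
Oct has 31 days: +31 → Nov 1, 1654 (243 left).
Nov has 30 days: +30 → Dec 1, 1654 (213 left).
Dec has 31 days: +31 → Jan 1, 1655 (182 left).
Jan has 31 days: +31 → Feb 1, 1655 (151 left).
Feb has 28 days: +28 → Mar 1, 1655 (123 left).
Mar has 31 days: +31 → Apr 1, 1655 (92 left).
Apr has 30 days: +30 → May 1, 1655 (62 left).
May has 31 days: +31 → Jun 1, 1655 (31 left).
Jun has 30 days: +30 → Jul 1, 1655 (1 left).
+1 → Jul 2, 1655.

July 2, 1655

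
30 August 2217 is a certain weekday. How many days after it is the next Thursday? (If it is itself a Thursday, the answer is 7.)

5

Aug 30, 2217 is a Saturday.
From Saturday to the next Thursday is 5 days.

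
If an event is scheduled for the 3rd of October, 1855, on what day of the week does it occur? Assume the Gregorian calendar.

Doomsday rule: the anchor day for the 1800s is Friday. For year 55: 55÷12 = 4 r 7, and 7÷4 = 1, so 4+7+1 = 12.
Friday + 12 ≡ Wednesday — that's 1855's doomsday.
In October the doomsday date is Oct 10.
Oct 3 is 7 days before Oct 10; 7 mod 7 = 0, so Wednesday − 0 = Wednesday.

Wednesday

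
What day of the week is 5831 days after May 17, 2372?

First find the weekday of May 17, 2372. Doomsday rule: the anchor day for the 2300s is Wednesday. For year 72: 72÷12 = 6 r 0, and 0÷4 = 0, so 6+0+0 = 6.
Wednesday + 6 ≡ Tuesday — that's 2372's doomsday.
In May the doomsday date is May 9.
May 17 is 8 days after May 9; 8 mod 7 = 1, so Tuesday + 1 = Wednesday.
5831 mod 7 = 0, so 5831 days after a Wednesday is Wednesday + 0 = Wednesday.

Wednesday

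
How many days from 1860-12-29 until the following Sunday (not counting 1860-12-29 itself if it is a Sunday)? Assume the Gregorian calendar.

1

Dec 29, 1860 is a Saturday.
From Saturday to the next Sunday is 1 day.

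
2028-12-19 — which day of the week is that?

Tuesday

Doomsday rule: the anchor day for the 2000s is Tuesday. For year 28: 28÷12 = 2 r 4, and 4÷4 = 1, so 2+4+1 = 7.
Tuesday + 7 ≡ Tuesday — that's 2028's doomsday.
In December the doomsday date is Dec 12.
Dec 19 is 7 days after Dec 12; 7 mod 7 = 0, so Tuesday + 0 = Tuesday.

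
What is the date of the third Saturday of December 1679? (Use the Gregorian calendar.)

December 16, 1679

December 1, 1679 is a Friday.
The first Saturday is therefore December 2 (1 days later).
The third Saturday is 2 + 2×7 = December 16.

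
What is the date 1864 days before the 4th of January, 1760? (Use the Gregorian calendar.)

−365 (one year) → Jan 4, 1759 (1499 left).
−365 (one year) → Jan 4, 1758 (1134 left).
−365 (one year) → Jan 4, 1757 (769 left).
−366 (one year; includes Feb 29, 1756) → Jan 4, 1756 (403 left).
−365 (one year) → Jan 4, 1755 (38 left).
−4 → Dec 31, 1754 (end of Dec, 31 days; 34 left).
−31 → Nov 30, 1754 (end of Nov, 30 days; 3 left).
−3 → Nov 27, 1754.

November 27, 1754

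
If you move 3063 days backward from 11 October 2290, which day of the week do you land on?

Tuesday

First find the weekday of Oct 11, 2290. Doomsday rule: the anchor day for the 2200s is Friday. For year 90: 90÷12 = 7 r 6, and 6÷4 = 1, so 7+6+1 = 14.
Friday + 14 ≡ Friday — that's 2290's doomsday.
In October the doomsday date is Oct 10.
Oct 11 is 1 day after Oct 10; 1 mod 7 = 1, so Friday + 1 = Saturday.
3063 mod 7 = 4, so 3063 days before a Saturday is Saturday − 4 = Tuesday.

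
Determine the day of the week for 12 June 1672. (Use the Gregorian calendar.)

Doomsday rule: the anchor day for the 1600s is Tuesday. For year 72: 72÷12 = 6 r 0, and 0÷4 = 0, so 6+0+0 = 6.
Tuesday + 6 ≡ Monday — that's 1672's doomsday.
In June the doomsday date is Jun 6.
Jun 12 is 6 days after Jun 6; 6 mod 7 = 6, so Monday + 6 = Sunday.

Sunday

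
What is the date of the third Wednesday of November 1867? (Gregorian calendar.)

November 1, 1867 is a Friday.
The first Wednesday is therefore November 6 (5 days later).
The third Wednesday is 6 + 2×7 = November 20.

November 20, 1867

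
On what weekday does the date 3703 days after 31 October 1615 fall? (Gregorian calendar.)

Oct 31, 1615 is a Saturday.
3703 mod 7 = 0, so 3703 days after a Saturday is Saturday + 0 = Saturday.

Saturday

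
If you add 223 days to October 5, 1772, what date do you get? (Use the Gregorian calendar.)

May 16, 1773

Oct has 31 days: +27 → Nov 1, 1772 (196 left).
Nov has 30 days: +30 → Dec 1, 1772 (166 left).
Dec has 31 days: +31 → Jan 1, 1773 (135 left).
Jan has 31 days: +31 → Feb 1, 1773 (104 left).
Feb has 28 days: +28 → Mar 1, 1773 (76 left).
Mar has 31 days: +31 → Apr 1, 1773 (45 left).
Apr has 30 days: +30 → May 1, 1773 (15 left).
+15 → May 16, 1773.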